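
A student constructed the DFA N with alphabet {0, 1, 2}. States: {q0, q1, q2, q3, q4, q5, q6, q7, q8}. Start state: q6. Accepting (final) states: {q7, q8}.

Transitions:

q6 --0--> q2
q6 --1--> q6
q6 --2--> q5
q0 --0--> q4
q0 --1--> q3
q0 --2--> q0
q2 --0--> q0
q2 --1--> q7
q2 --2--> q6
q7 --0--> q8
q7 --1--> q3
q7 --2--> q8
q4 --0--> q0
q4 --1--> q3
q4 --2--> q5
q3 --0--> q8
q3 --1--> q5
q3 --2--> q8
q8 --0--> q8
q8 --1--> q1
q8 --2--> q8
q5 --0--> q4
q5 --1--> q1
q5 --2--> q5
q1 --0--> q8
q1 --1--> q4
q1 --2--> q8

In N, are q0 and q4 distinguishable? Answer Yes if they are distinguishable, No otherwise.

P0 = {q7,q8} | {q0,q1,q2,q3,q4,q5,q6}.
Refine {q0,q1,q2,q3,q4,q5,q6} on symbol 0: members go to different blocks, giving {q0,q2,q4,q5,q6} and {q1,q3}.
Split {q0,q2,q4,q5,q6} by δ(·,1) → {q0,q4,q5} and {q2} and {q6}.
Stable partition: {q7,q8} | {q0,q4,q5} | {q1,q3} | {q2} | {q6} — 5 equivalence classes.
q0 and q4 lie in the same block of the stable partition, so they are equivalent — no string distinguishes them.

No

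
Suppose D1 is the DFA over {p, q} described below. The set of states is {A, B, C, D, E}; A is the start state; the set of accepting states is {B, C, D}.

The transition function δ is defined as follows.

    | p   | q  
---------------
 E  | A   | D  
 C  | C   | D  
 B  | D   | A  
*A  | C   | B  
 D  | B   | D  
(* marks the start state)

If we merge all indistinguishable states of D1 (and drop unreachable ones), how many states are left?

4

First remove the unreachable states {E}; 4 states remain.
Initial partition by acceptance: {B,C,D} | {A}.
Refine {B,C,D} on symbol q: members go to different blocks, giving {C,D} and {B}.
Split {C,D} by δ(·,p) → {C} and {D}.
No further refinement is possible. Final partition (4 blocks): {C} | {A} | {B} | {D}.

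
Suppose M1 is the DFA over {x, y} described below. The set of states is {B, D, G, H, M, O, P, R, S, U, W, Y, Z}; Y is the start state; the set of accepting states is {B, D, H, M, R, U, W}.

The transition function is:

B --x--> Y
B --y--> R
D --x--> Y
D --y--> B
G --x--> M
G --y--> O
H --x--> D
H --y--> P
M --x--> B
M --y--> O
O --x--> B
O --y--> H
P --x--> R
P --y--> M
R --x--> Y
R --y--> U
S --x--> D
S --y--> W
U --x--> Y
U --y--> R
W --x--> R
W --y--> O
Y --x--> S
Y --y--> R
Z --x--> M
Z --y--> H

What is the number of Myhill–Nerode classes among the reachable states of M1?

Reachable states from the start: {B,D,H,M,O,P,R,S,U,W,Y}. Unreachable: {G,Z} — drop them.
Start with accepting vs non-accepting: {B,D,H,M,R,U,W} | {O,P,S,Y}.
Split {B,D,H,M,R,U,W} by δ(·,x) → {B,D,R,U} and {H,M,W}.
Split {O,P,S,Y} by δ(·,x) → {O,P,S} and {Y}.
The partition is now stable with 4 blocks: {B,D,R,U} | {O,P,S} | {H,M,W} | {Y}.

4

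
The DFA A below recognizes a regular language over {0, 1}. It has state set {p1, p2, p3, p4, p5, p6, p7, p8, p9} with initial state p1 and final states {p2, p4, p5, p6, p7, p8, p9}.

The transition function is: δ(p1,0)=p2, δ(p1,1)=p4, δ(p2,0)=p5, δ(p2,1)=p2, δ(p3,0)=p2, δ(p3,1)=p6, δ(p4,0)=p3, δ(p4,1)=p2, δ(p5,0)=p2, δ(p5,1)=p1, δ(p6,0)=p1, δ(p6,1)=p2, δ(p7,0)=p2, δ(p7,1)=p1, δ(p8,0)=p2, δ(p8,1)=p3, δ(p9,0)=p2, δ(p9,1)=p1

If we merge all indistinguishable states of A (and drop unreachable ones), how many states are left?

4

States {p7,p8,p9} cannot be reached from the start state, so discard them.
Start with accepting vs non-accepting: {p2,p4,p5,p6} | {p1,p3}.
Split {p2,p4,p5,p6} by δ(·,0) → {p2,p5} and {p4,p6}.
Refine {p2,p5} on symbol 1: members go to different blocks, giving {p2} and {p5}.
No further refinement is possible. Final partition (4 blocks): {p2} | {p1,p3} | {p4,p6} | {p5}.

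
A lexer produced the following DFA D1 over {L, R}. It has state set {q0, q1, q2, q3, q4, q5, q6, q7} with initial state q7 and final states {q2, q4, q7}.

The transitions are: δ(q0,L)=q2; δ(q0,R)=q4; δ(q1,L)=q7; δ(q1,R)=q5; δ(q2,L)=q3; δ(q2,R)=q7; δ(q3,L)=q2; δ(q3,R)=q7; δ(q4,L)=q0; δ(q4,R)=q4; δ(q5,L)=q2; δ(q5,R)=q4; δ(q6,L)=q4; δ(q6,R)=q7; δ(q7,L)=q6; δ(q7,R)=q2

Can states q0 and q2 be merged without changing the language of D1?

No

Reachable states from the start: {q0,q2,q3,q4,q6,q7}. Unreachable: {q1,q5} — drop them.
Initial partition by acceptance: {q2,q4,q7} | {q0,q3,q6}.
No further refinement is possible. Final partition (2 blocks): {q2,q4,q7} | {q0,q3,q6}.
q0 and q2 end up in different blocks, so they are distinguishable. For instance, the string 'ε' is accepted from only q2.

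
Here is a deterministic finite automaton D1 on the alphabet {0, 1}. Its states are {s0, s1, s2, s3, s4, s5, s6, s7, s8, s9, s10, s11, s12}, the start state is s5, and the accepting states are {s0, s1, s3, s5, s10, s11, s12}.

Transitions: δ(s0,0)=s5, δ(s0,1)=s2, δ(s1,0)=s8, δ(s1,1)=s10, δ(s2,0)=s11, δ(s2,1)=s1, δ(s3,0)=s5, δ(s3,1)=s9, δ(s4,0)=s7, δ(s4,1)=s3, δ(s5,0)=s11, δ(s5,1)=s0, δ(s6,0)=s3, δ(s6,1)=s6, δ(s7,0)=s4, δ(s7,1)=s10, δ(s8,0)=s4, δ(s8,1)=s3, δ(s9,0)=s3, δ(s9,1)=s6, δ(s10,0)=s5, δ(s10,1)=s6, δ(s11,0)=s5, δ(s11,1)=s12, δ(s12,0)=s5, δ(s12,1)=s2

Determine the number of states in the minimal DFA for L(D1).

7

Start with accepting vs non-accepting: {s0,s1,s3,s5,s10,s11,s12} | {s2,s4,s6,s7,s8,s9}.
On input 0, block {s0,s1,s3,s5,s10,s11,s12} splits into {s0,s3,s5,s10,s11,s12} and {s1}.
On input 1, block {s0,s3,s5,s10,s11,s12} splits into {s0,s3,s10,s12} and {s5,s11}.
On input 0, block {s2,s4,s6,s7,s8,s9} splits into {s4,s7,s8} and {s6,s9} and {s2}.
Refine {s0,s3,s10,s12} on symbol 1: members go to different blocks, giving {s0,s12} and {s3,s10}.
No further refinement is possible. Final partition (7 blocks): {s0,s12} | {s4,s7,s8} | {s1} | {s5,s11} | {s6,s9} | {s2} | {s3,s10}.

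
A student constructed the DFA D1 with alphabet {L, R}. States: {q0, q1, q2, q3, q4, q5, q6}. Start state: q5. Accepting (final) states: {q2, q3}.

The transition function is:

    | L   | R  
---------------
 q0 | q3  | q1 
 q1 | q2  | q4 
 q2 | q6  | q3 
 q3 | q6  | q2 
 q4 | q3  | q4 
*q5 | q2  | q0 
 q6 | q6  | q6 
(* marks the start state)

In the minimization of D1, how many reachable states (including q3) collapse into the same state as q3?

Initial partition by acceptance: {q2,q3} | {q0,q1,q4,q5,q6}.
Split {q0,q1,q4,q5,q6} by δ(·,L) → {q0,q1,q4,q5} and {q6}.
No further refinement is possible. Final partition (3 blocks): {q2,q3} | {q0,q1,q4,q5} | {q6}.
State q3 belongs to the block {q2,q3}, which has 2 states.

2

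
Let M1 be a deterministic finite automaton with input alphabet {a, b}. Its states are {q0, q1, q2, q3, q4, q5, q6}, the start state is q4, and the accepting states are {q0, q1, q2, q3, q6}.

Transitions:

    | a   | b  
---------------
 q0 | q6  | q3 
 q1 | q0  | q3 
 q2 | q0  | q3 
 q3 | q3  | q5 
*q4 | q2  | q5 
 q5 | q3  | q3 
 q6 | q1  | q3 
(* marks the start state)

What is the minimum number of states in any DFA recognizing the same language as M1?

Initial partition by acceptance: {q0,q1,q2,q3,q6} | {q4,q5}.
On input b, block {q0,q1,q2,q3,q6} splits into {q0,q1,q2,q6} and {q3}.
Split {q4,q5} by δ(·,a) → {q4} and {q5}.
The partition is now stable with 4 blocks: {q0,q1,q2,q6} | {q4} | {q3} | {q5}.

4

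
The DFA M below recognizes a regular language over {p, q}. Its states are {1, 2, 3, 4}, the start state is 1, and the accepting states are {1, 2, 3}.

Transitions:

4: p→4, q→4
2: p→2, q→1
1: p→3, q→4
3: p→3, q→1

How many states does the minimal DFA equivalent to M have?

3

Reachable states from the start: {1,3,4}. Unreachable: {2} — drop them.
P0 = {1,3} | {4}.
Split {1,3} by δ(·,q) → {1} and {3}.
Stable partition: {1} | {4} | {3} — 3 equivalence classes.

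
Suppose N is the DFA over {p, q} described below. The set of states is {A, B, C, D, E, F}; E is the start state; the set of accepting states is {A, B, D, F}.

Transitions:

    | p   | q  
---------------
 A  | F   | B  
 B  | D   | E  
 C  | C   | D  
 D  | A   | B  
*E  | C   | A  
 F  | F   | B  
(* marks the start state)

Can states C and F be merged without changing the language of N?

Every state is reachable, so we keep all 6.
P0 = {A,B,D,F} | {C,E}.
Refine {A,B,D,F} on symbol q: members go to different blocks, giving {A,D,F} and {B}.
Stable partition: {A,D,F} | {C,E} | {B} — 3 equivalence classes.
C and F end up in different blocks, so they are distinguishable. For instance, the string 'ε' is accepted from only F.

No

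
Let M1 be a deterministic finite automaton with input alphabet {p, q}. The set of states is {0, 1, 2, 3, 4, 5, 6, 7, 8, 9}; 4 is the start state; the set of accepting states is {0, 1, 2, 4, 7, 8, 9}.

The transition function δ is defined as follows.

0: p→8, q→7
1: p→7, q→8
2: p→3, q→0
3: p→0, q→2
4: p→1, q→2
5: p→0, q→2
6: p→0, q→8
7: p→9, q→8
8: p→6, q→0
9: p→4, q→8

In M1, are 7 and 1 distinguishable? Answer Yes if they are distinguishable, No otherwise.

No

Reachable states from the start: {0,1,2,3,4,6,7,8,9}. Unreachable: {5} — drop them.
P0 = {0,1,2,4,7,8,9} | {3,6}.
Refine {0,1,2,4,7,8,9} on symbol p: members go to different blocks, giving {0,1,4,7,9} and {2,8}.
Split {0,1,4,7,9} by δ(·,p) → {1,4,7,9} and {0}.
No further refinement is possible. Final partition (4 blocks): {1,4,7,9} | {3,6} | {2,8} | {0}.
7 and 1 lie in the same block of the stable partition, so they are equivalent — no string distinguishes them.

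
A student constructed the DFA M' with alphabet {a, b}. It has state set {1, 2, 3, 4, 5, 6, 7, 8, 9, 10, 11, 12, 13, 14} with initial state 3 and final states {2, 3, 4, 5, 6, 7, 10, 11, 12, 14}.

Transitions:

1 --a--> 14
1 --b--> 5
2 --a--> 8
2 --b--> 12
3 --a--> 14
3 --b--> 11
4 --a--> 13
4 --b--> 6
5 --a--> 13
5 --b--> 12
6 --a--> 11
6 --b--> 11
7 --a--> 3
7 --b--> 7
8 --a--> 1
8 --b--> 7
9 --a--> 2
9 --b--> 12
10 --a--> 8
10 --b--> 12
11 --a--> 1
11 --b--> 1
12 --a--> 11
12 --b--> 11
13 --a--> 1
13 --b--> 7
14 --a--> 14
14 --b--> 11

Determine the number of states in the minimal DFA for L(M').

Reachable states from the start: {1,3,5,7,11,12,13,14}. Unreachable: {2,4,6,8,9,10} — drop them.
P0 = {3,5,7,11,12,14} | {1,13}.
Split {3,5,7,11,12,14} by δ(·,a) → {3,7,12,14} and {5,11}.
Refine {3,7,12,14} on symbol a: members go to different blocks, giving {3,7,14} and {12}.
Split {3,7,14} by δ(·,b) → {3,14} and {7}.
On input a, block {1,13} splits into {1} and {13}.
Refine {5,11} on symbol a: members go to different blocks, giving {5} and {11}.
The partition is now stable with 7 blocks: {3,14} | {1} | {5} | {12} | {7} | {13} | {11}.

7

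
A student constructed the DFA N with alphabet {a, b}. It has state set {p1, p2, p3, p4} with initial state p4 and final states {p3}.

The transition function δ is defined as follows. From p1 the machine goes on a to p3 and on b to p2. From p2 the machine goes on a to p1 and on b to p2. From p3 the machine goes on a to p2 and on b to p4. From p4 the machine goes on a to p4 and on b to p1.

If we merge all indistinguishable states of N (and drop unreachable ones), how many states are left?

4

Every state is reachable, so we keep all 4.
P0 = {p3} | {p1,p2,p4}.
On input a, block {p1,p2,p4} splits into {p2,p4} and {p1}.
On input a, block {p2,p4} splits into {p2} and {p4}.
Stable partition: {p3} | {p2} | {p1} | {p4} — 4 equivalence classes.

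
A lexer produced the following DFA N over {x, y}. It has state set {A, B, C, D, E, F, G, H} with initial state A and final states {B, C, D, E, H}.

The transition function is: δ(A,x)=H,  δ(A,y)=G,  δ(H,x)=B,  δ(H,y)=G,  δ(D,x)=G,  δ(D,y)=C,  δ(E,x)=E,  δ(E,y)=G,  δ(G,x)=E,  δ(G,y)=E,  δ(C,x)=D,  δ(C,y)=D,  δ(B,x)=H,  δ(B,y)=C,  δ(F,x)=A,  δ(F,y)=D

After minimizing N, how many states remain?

7

States {F} cannot be reached from the start state, so discard them.
Start with accepting vs non-accepting: {B,C,D,E,H} | {A,G}.
Refine {B,C,D,E,H} on symbol x: members go to different blocks, giving {B,C,E,H} and {D}.
Split {B,C,E,H} by δ(·,x) → {B,E,H} and {C}.
On input y, block {B,E,H} splits into {E,H} and {B}.
Refine {E,H} on symbol x: members go to different blocks, giving {E} and {H}.
Split {A,G} by δ(·,x) → {A} and {G}.
The partition is now stable with 7 blocks: {E} | {A} | {D} | {C} | {B} | {H} | {G}.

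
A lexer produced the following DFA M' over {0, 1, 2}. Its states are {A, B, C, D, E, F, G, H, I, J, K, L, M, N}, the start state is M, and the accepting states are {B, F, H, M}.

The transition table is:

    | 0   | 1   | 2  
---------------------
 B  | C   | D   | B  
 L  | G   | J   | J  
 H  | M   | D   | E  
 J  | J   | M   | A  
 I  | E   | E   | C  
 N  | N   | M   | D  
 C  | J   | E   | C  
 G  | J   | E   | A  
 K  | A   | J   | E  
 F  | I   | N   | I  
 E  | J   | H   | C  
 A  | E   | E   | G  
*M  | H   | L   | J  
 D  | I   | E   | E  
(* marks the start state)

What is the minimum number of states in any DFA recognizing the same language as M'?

First remove the unreachable states {B,F,K,N}; 10 states remain.
Start with accepting vs non-accepting: {H,M} | {A,C,D,E,G,I,J,L}.
Refine {A,C,D,E,G,I,J,L} on symbol 1: members go to different blocks, giving {A,C,D,G,I,L} and {E,J}.
On input 0, block {A,C,D,G,I,L} splits into {A,C,G,I} and {D,L}.
The partition is now stable with 4 blocks: {H,M} | {A,C,G,I} | {E,J} | {D,L}.

4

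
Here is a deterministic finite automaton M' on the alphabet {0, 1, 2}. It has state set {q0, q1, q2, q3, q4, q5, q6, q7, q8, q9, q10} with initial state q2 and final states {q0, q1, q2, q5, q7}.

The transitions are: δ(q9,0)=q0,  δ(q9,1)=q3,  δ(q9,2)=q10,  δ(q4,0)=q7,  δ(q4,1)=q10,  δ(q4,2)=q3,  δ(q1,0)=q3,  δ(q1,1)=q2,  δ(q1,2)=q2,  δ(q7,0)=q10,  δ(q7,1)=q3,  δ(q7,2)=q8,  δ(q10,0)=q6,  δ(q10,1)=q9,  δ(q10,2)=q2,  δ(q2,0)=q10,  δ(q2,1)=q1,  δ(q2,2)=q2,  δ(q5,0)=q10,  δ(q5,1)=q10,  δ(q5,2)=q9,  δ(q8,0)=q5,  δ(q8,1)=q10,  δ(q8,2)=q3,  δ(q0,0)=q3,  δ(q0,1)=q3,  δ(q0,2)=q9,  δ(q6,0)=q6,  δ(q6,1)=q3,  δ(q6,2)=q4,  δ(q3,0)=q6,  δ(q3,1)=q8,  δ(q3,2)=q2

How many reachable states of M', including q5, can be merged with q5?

Every state is reachable, so we keep all 11.
Start with accepting vs non-accepting: {q0,q1,q2,q5,q7} | {q3,q4,q6,q8,q9,q10}.
On input 1, block {q0,q1,q2,q5,q7} splits into {q0,q5,q7} and {q1,q2}.
On input 0, block {q3,q4,q6,q8,q9,q10} splits into {q3,q6,q10} and {q4,q8,q9}.
Refine {q3,q6,q10} on symbol 1: members go to different blocks, giving {q3,q10} and {q6}.
The partition is now stable with 5 blocks: {q0,q5,q7} | {q3,q10} | {q1,q2} | {q4,q8,q9} | {q6}.
State q5 belongs to the block {q0,q5,q7}, which has 3 states.

3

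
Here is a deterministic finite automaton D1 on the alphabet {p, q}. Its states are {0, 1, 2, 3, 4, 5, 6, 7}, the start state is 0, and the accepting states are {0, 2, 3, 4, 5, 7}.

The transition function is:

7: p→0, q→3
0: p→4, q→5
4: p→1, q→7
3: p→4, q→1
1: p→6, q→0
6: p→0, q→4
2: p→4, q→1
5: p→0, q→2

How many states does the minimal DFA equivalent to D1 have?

6

Every state is reachable, so we keep all 8.
P0 = {0,2,3,4,5,7} | {1,6}.
Refine {0,2,3,4,5,7} on symbol p: members go to different blocks, giving {0,2,3,5,7} and {4}.
On input p, block {0,2,3,5,7} splits into {0,2,3} and {5,7}.
On input q, block {0,2,3} splits into {2,3} and {0}.
Refine {1,6} on symbol p: members go to different blocks, giving {1} and {6}.
Stable partition: {2,3} | {1} | {4} | {5,7} | {0} | {6} — 6 equivalence classes.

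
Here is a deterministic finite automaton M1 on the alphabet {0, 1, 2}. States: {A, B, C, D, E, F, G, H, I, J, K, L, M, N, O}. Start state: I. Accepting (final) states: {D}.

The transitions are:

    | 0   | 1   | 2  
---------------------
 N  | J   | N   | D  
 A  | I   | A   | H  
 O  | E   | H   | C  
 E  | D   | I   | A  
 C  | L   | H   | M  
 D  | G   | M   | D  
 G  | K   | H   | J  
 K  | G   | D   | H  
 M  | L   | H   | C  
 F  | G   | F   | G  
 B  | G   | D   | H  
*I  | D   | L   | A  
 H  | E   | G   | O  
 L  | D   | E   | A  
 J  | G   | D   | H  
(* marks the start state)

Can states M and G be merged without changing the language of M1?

No

First remove the unreachable states {B,F,N}; 12 states remain.
Start with accepting vs non-accepting: {D} | {A,C,E,G,H,I,J,K,L,M,O}.
On input 0, block {A,C,E,G,H,I,J,K,L,M,O} splits into {A,C,G,H,J,K,M,O} and {E,I,L}.
On input 0, block {A,C,G,H,J,K,M,O} splits into {A,C,H,M,O} and {G,J,K}.
Refine {A,C,H,M,O} on symbol 1: members go to different blocks, giving {A,C,M,O} and {H}.
Split {A,C,M,O} by δ(·,1) → {C,M,O} and {A}.
Split {G,J,K} by δ(·,1) → {J,K} and {G}.
No further refinement is possible. Final partition (7 blocks): {D} | {C,M,O} | {E,I,L} | {J,K} | {H} | {A} | {G}.
M and G end up in different blocks, so they are distinguishable. For instance, the string '00' is accepted from only M.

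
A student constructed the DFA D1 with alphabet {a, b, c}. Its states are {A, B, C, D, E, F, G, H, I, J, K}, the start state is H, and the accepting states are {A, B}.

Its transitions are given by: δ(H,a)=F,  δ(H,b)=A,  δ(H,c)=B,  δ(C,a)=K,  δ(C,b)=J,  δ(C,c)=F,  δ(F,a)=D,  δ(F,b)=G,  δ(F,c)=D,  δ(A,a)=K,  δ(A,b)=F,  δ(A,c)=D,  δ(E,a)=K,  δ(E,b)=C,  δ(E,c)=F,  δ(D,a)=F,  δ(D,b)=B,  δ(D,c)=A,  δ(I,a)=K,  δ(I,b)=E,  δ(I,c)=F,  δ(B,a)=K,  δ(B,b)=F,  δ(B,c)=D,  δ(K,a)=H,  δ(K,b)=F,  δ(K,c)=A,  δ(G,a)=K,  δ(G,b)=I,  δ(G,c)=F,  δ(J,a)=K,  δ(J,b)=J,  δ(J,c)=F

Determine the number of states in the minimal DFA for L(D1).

5

Every state is reachable, so we keep all 11.
Initial partition by acceptance: {A,B} | {C,D,E,F,G,H,I,J,K}.
Split {C,D,E,F,G,H,I,J,K} by δ(·,b) → {C,E,F,G,I,J,K} and {D,H}.
On input a, block {C,E,F,G,I,J,K} splits into {C,E,G,I,J} and {F,K}.
Split {F,K} by δ(·,b) → {F} and {K}.
Stable partition: {A,B} | {C,E,G,I,J} | {D,H} | {F} | {K} — 5 equivalence classes.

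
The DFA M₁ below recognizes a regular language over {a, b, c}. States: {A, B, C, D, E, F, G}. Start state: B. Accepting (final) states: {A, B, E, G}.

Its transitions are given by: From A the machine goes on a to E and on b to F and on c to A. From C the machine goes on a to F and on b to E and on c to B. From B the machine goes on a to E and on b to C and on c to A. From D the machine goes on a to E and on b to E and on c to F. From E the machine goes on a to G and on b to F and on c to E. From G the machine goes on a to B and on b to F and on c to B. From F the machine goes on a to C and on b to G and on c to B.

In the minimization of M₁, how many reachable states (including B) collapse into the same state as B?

4

First remove the unreachable states {D}; 6 states remain.
Start with accepting vs non-accepting: {A,B,E,G} | {C,F}.
No further refinement is possible. Final partition (2 blocks): {A,B,E,G} | {C,F}.
State B belongs to the block {A,B,E,G}, which has 4 states.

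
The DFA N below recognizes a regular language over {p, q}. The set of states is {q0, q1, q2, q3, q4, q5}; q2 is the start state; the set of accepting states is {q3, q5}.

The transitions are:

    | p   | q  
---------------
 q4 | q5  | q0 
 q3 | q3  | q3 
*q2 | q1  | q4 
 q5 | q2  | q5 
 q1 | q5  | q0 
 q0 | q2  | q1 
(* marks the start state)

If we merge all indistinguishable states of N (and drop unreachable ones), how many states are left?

4

First remove the unreachable states {q3}; 5 states remain.
Initial partition by acceptance: {q5} | {q0,q1,q2,q4}.
Split {q0,q1,q2,q4} by δ(·,p) → {q0,q2} and {q1,q4}.
Split {q0,q2} by δ(·,p) → {q0} and {q2}.
No further refinement is possible. Final partition (4 blocks): {q5} | {q0} | {q1,q4} | {q2}.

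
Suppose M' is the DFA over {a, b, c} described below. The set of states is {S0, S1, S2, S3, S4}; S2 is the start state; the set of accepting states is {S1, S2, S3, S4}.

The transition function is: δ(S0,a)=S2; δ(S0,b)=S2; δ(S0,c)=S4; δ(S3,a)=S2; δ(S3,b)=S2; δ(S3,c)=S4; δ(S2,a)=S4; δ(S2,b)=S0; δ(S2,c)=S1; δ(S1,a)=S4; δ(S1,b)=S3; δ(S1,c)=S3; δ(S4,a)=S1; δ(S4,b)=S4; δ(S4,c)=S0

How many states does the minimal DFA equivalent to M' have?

5

All states are reachable from the start state.
Initial partition by acceptance: {S1,S2,S3,S4} | {S0}.
On input b, block {S1,S2,S3,S4} splits into {S1,S3,S4} and {S2}.
Refine {S1,S3,S4} on symbol a: members go to different blocks, giving {S1,S4} and {S3}.
Split {S1,S4} by δ(·,b) → {S1} and {S4}.
Stable partition: {S1} | {S0} | {S2} | {S3} | {S4} — 5 equivalence classes.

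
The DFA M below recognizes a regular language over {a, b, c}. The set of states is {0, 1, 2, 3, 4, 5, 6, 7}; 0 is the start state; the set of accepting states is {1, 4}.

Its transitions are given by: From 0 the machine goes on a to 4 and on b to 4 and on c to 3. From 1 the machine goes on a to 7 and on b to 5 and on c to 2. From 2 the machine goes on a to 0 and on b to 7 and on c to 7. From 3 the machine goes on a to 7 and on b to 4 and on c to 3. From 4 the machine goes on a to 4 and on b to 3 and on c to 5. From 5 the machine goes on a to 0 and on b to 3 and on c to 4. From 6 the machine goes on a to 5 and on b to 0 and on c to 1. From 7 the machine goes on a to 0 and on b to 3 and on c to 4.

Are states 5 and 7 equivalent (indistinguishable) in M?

Reachable states from the start: {0,3,4,5,7}. Unreachable: {1,2,6} — drop them.
P0 = {4} | {0,3,5,7}.
Refine {0,3,5,7} on symbol a: members go to different blocks, giving {3,5,7} and {0}.
On input a, block {3,5,7} splits into {5,7} and {3}.
No further refinement is possible. Final partition (4 blocks): {4} | {5,7} | {0} | {3}.
5 and 7 lie in the same block of the stable partition, so they are equivalent — no string distinguishes them.

Yes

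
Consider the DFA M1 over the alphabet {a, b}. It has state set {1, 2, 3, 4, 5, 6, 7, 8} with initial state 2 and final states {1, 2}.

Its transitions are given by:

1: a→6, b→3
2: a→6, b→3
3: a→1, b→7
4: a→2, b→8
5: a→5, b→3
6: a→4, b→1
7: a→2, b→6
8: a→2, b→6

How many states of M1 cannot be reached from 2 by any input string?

Starting at 2 and following transitions, the reachable set is {1, 2, 3, 4, 6, 7, 8}. That leaves 5 unreachable — 1 in total.

1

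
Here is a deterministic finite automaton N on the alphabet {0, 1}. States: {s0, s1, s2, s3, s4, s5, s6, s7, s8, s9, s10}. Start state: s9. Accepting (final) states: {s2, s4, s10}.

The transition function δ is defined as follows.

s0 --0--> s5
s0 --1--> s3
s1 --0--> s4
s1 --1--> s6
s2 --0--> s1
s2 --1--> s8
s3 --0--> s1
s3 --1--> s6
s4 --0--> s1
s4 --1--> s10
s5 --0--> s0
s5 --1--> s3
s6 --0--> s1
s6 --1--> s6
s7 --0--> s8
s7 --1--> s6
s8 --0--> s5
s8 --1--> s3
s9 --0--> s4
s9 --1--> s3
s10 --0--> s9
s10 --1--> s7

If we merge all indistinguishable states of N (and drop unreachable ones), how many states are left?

Reachable states from the start: {s0,s1,s3,s4,s5,s6,s7,s8,s9,s10}. Unreachable: {s2} — drop them.
P0 = {s4,s10} | {s0,s1,s3,s5,s6,s7,s8,s9}.
On input 1, block {s4,s10} splits into {s4} and {s10}.
Split {s0,s1,s3,s5,s6,s7,s8,s9} by δ(·,0) → {s0,s3,s5,s6,s7,s8} and {s1,s9}.
On input 0, block {s0,s3,s5,s6,s7,s8} splits into {s0,s5,s7,s8} and {s3,s6}.
No further refinement is possible. Final partition (5 blocks): {s4} | {s0,s5,s7,s8} | {s10} | {s1,s9} | {s3,s6}.

5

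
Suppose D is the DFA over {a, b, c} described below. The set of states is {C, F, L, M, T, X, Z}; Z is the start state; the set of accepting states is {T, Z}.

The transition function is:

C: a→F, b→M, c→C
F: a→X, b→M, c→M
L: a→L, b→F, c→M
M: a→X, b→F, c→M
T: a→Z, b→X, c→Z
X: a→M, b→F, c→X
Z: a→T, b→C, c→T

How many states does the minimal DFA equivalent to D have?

2

Reachable states from the start: {C,F,M,T,X,Z}. Unreachable: {L} — drop them.
P0 = {T,Z} | {C,F,M,X}.
The partition is now stable with 2 blocks: {T,Z} | {C,F,M,X}.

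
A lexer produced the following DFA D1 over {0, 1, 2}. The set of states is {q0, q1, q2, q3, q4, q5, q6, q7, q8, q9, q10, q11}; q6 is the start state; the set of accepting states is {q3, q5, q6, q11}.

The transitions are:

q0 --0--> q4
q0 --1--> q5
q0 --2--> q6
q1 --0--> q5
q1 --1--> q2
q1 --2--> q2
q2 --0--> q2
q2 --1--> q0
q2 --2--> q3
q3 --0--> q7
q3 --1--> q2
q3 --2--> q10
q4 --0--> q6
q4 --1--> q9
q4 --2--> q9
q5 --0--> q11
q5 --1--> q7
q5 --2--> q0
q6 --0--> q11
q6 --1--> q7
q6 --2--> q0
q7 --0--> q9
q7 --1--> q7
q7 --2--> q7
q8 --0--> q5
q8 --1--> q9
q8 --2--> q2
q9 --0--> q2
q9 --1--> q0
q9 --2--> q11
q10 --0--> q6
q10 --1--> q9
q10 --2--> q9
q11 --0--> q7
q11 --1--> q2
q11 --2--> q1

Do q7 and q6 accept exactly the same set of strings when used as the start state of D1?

States {q8} cannot be reached from the start state, so discard them.
P0 = {q3,q5,q6,q11} | {q0,q1,q2,q4,q7,q9,q10}.
Split {q3,q5,q6,q11} by δ(·,0) → {q3,q11} and {q5,q6}.
Refine {q0,q1,q2,q4,q7,q9,q10} on symbol 0: members go to different blocks, giving {q0,q2,q7,q9} and {q1,q4,q10}.
Refine {q0,q2,q7,q9} on symbol 0: members go to different blocks, giving {q2,q7,q9} and {q0}.
Split {q2,q7,q9} by δ(·,1) → {q2,q9} and {q7}.
Stable partition: {q3,q11} | {q2,q9} | {q5,q6} | {q1,q4,q10} | {q0} | {q7} — 6 equivalence classes.
q7 and q6 end up in different blocks, so they are distinguishable. For instance, the string 'ε' is accepted from only q6.

No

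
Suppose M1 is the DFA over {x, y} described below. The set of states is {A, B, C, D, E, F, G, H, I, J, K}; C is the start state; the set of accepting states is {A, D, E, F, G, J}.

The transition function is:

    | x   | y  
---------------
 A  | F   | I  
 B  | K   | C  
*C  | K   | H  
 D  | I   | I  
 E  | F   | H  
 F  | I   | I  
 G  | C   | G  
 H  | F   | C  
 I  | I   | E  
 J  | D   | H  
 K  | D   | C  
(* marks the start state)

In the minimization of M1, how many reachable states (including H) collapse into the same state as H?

2

States {A,B,G,J} cannot be reached from the start state, so discard them.
P0 = {D,E,F} | {C,H,I,K}.
Refine {D,E,F} on symbol x: members go to different blocks, giving {D,F} and {E}.
On input x, block {C,H,I,K} splits into {C,I} and {H,K}.
Split {C,I} by δ(·,x) → {C} and {I}.
The partition is now stable with 5 blocks: {D,F} | {C} | {E} | {H,K} | {I}.
The equivalence class containing H is {H,K}, of size 2.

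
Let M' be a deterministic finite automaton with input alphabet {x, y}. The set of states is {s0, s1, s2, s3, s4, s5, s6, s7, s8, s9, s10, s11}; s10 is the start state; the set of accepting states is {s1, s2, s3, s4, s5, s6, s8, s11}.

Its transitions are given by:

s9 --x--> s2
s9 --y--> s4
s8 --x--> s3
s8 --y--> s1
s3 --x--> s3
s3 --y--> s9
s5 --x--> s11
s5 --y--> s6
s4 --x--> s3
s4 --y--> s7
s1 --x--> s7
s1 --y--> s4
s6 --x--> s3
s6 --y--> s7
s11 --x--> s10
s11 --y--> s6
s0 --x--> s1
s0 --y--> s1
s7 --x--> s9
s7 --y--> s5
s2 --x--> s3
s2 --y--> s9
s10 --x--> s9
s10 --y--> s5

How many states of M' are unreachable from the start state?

Starting at s10 and following transitions, the reachable set is {s2, s3, s4, s5, s6, s7, s9, s10, s11}. That leaves s0, s1, s8 unreachable — 3 in total.

3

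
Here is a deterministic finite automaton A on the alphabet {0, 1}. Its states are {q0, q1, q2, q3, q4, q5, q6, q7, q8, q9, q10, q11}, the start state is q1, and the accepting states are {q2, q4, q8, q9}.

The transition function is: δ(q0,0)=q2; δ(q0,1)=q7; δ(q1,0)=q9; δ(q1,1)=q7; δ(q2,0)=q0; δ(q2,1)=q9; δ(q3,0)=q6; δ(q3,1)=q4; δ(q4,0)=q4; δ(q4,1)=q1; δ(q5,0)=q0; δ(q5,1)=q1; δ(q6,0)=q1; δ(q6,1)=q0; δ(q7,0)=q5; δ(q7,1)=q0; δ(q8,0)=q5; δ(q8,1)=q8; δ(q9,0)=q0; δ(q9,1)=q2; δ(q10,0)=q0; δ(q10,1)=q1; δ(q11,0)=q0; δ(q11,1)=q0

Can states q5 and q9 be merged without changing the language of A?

First remove the unreachable states {q3,q4,q6,q8,q10,q11}; 6 states remain.
P0 = {q2,q9} | {q0,q1,q5,q7}.
Refine {q0,q1,q5,q7} on symbol 0: members go to different blocks, giving {q0,q1} and {q5,q7}.
Refine {q5,q7} on symbol 0: members go to different blocks, giving {q5} and {q7}.
No further refinement is possible. Final partition (4 blocks): {q2,q9} | {q0,q1} | {q5} | {q7}.
q5 and q9 end up in different blocks, so they are distinguishable. For instance, the string 'ε' is accepted from only q9.

No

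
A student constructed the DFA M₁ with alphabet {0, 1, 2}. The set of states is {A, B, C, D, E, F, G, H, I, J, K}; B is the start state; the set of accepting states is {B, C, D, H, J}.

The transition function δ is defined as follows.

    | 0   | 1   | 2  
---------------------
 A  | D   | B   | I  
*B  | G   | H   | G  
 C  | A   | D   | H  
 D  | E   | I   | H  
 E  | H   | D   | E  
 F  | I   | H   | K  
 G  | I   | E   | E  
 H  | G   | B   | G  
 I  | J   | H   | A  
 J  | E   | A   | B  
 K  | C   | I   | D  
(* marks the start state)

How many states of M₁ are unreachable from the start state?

Starting at B and following transitions, the reachable set is {A, B, D, E, G, H, I, J}. That leaves C, F, K unreachable — 3 in total.

3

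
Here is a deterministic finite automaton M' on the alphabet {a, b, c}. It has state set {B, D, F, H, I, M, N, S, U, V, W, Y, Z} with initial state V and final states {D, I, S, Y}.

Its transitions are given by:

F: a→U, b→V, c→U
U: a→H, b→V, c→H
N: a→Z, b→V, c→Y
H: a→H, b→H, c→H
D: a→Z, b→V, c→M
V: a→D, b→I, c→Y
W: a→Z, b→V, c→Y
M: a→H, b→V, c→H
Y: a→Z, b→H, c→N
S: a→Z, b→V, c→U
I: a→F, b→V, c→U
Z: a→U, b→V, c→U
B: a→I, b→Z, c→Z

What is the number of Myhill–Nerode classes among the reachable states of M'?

7

States {B,S,W} cannot be reached from the start state, so discard them.
Initial partition by acceptance: {D,I,Y} | {F,H,M,N,U,V,Z}.
Split {F,H,M,N,U,V,Z} by δ(·,a) → {F,H,M,N,U,Z} and {V}.
Refine {D,I,Y} on symbol b: members go to different blocks, giving {D,I} and {Y}.
Refine {F,H,M,N,U,Z} on symbol b: members go to different blocks, giving {F,M,N,U,Z} and {H}.
On input a, block {F,M,N,U,Z} splits into {F,N,Z} and {M,U}.
On input a, block {F,N,Z} splits into {F,Z} and {N}.
Stable partition: {D,I} | {F,Z} | {V} | {Y} | {H} | {M,U} | {N} — 7 equivalence classes.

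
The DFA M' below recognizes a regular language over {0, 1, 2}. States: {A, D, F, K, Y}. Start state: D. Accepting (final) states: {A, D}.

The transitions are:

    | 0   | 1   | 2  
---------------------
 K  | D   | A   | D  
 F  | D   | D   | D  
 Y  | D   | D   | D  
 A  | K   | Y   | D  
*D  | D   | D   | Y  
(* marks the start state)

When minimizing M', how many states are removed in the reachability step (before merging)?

No path from D leads to A, F, K; the other 2 states are all reachable.

3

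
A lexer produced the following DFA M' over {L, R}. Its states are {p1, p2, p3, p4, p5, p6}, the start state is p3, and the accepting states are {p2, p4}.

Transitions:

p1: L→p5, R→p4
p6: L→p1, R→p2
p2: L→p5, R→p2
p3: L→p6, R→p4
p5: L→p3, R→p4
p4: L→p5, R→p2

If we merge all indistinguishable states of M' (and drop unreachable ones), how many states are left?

2

Every state is reachable, so we keep all 6.
Initial partition by acceptance: {p2,p4} | {p1,p3,p5,p6}.
The partition is now stable with 2 blocks: {p2,p4} | {p1,p3,p5,p6}.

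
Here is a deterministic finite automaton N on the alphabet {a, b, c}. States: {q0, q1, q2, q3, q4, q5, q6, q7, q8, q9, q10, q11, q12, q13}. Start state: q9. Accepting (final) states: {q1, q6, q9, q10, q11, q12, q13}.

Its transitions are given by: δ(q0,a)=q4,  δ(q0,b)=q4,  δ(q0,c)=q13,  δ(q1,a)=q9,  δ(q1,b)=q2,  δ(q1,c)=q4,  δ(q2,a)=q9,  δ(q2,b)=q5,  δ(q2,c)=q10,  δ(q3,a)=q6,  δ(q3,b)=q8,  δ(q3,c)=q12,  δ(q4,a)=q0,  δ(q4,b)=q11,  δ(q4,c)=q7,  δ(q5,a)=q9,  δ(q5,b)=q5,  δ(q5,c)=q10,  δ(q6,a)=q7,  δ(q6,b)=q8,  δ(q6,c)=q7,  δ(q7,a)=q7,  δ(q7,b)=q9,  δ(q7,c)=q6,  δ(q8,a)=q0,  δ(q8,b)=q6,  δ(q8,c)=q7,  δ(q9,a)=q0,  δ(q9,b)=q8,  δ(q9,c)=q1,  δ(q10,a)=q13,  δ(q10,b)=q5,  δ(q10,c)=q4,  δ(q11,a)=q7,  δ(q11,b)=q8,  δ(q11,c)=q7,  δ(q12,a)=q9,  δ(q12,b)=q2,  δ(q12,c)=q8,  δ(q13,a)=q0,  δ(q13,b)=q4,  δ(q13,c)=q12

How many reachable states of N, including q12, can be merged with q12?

First remove the unreachable states {q3}; 13 states remain.
Initial partition by acceptance: {q1,q6,q9,q10,q11,q12,q13} | {q0,q2,q4,q5,q7,q8}.
Split {q1,q6,q9,q10,q11,q12,q13} by δ(·,a) → {q6,q9,q11,q13} and {q1,q10,q12}.
On input c, block {q6,q9,q11,q13} splits into {q6,q11} and {q9,q13}.
Refine {q0,q2,q4,q5,q7,q8} on symbol a: members go to different blocks, giving {q0,q4,q7,q8} and {q2,q5}.
Split {q0,q4,q7,q8} by δ(·,b) → {q4,q8} and {q0} and {q7}.
No further refinement is possible. Final partition (7 blocks): {q6,q11} | {q4,q8} | {q1,q10,q12} | {q9,q13} | {q2,q5} | {q0} | {q7}.
The equivalence class containing q12 is {q1,q10,q12}, of size 3.

3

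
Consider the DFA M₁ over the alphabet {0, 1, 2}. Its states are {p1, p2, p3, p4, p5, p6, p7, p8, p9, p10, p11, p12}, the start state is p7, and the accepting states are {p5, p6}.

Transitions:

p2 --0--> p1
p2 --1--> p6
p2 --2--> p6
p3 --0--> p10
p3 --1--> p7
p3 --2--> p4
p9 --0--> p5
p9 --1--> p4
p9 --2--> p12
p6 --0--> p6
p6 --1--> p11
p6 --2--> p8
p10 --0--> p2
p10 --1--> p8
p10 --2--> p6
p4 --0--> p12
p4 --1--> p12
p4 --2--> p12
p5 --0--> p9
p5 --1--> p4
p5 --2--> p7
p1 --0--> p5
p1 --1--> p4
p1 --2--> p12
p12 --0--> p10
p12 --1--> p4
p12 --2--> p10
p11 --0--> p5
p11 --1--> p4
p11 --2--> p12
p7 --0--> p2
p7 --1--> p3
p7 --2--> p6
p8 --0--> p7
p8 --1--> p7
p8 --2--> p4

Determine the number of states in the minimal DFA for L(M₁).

8

Start with accepting vs non-accepting: {p5,p6} | {p1,p2,p3,p4,p7,p8,p9,p10,p11,p12}.
On input 0, block {p5,p6} splits into {p5} and {p6}.
Refine {p1,p2,p3,p4,p7,p8,p9,p10,p11,p12} on symbol 0: members go to different blocks, giving {p2,p3,p4,p7,p8,p10,p12} and {p1,p9,p11}.
On input 0, block {p2,p3,p4,p7,p8,p10,p12} splits into {p3,p4,p7,p8,p10,p12} and {p2}.
On input 0, block {p3,p4,p7,p8,p10,p12} splits into {p3,p4,p8,p12} and {p7,p10}.
Refine {p3,p4,p8,p12} on symbol 0: members go to different blocks, giving {p3,p8,p12} and {p4}.
Refine {p3,p8,p12} on symbol 1: members go to different blocks, giving {p3,p8} and {p12}.
No further refinement is possible. Final partition (8 blocks): {p5} | {p3,p8} | {p6} | {p1,p9,p11} | {p2} | {p7,p10} | {p4} | {p12}.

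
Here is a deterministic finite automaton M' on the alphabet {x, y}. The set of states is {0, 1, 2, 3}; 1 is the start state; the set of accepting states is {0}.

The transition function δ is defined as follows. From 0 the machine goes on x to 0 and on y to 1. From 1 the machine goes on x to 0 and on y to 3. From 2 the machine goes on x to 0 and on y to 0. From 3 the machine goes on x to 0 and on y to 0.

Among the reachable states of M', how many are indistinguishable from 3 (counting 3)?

1

States {2} cannot be reached from the start state, so discard them.
Start with accepting vs non-accepting: {0} | {1,3}.
Refine {1,3} on symbol y: members go to different blocks, giving {1} and {3}.
Stable partition: {0} | {1} | {3} — 3 equivalence classes.
State 3 belongs to the block {3}, which has 1 states.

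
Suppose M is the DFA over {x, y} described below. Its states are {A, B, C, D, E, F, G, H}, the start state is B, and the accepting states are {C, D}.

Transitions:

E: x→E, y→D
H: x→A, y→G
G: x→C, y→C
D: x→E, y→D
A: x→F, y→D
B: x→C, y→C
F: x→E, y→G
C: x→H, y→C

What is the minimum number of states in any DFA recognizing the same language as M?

7

Start with accepting vs non-accepting: {C,D} | {A,B,E,F,G,H}.
On input x, block {A,B,E,F,G,H} splits into {A,E,F,H} and {B,G}.
Split {A,E,F,H} by δ(·,y) → {A,E} and {F,H}.
Refine {C,D} on symbol x: members go to different blocks, giving {C} and {D}.
Refine {A,E} on symbol x: members go to different blocks, giving {A} and {E}.
Refine {F,H} on symbol x: members go to different blocks, giving {F} and {H}.
No further refinement is possible. Final partition (7 blocks): {C} | {A} | {B,G} | {F} | {D} | {E} | {H}.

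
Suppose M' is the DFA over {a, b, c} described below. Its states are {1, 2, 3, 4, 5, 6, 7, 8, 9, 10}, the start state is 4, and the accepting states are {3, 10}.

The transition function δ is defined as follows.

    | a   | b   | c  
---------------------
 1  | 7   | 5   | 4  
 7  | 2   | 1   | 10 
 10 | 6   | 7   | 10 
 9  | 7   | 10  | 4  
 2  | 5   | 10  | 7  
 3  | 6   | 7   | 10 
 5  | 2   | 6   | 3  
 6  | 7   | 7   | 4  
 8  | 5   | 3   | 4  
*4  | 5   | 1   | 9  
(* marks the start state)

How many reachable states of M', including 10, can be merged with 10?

2

First remove the unreachable states {8}; 9 states remain.
Initial partition by acceptance: {3,10} | {1,2,4,5,6,7,9}.
Refine {1,2,4,5,6,7,9} on symbol b: members go to different blocks, giving {1,4,5,6,7} and {2,9}.
Refine {1,4,5,6,7} on symbol a: members go to different blocks, giving {1,4,6} and {5,7}.
Split {1,4,6} by δ(·,b) → {1,6} and {4}.
Split {2,9} by δ(·,c) → {2} and {9}.
No further refinement is possible. Final partition (6 blocks): {3,10} | {1,6} | {2} | {5,7} | {4} | {9}.
State 10 belongs to the block {3,10}, which has 2 states.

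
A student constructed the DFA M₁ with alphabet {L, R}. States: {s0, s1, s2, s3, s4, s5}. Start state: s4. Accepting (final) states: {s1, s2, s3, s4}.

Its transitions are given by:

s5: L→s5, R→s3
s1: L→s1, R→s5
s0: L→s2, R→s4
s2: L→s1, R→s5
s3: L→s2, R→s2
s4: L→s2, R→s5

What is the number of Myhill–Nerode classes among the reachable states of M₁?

3

Reachable states from the start: {s1,s2,s3,s4,s5}. Unreachable: {s0} — drop them.
P0 = {s1,s2,s3,s4} | {s5}.
Split {s1,s2,s3,s4} by δ(·,R) → {s1,s2,s4} and {s3}.
No further refinement is possible. Final partition (3 blocks): {s1,s2,s4} | {s5} | {s3}.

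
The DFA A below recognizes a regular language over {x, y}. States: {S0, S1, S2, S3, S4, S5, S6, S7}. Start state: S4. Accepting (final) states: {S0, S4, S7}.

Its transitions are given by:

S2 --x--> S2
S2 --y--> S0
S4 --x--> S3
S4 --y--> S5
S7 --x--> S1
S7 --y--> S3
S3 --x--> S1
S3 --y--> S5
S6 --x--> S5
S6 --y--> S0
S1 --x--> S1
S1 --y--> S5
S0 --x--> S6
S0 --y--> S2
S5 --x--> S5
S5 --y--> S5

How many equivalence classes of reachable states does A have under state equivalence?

2

States {S0,S2,S6,S7} cannot be reached from the start state, so discard them.
Initial partition by acceptance: {S4} | {S1,S3,S5}.
Stable partition: {S4} | {S1,S3,S5} — 2 equivalence classes.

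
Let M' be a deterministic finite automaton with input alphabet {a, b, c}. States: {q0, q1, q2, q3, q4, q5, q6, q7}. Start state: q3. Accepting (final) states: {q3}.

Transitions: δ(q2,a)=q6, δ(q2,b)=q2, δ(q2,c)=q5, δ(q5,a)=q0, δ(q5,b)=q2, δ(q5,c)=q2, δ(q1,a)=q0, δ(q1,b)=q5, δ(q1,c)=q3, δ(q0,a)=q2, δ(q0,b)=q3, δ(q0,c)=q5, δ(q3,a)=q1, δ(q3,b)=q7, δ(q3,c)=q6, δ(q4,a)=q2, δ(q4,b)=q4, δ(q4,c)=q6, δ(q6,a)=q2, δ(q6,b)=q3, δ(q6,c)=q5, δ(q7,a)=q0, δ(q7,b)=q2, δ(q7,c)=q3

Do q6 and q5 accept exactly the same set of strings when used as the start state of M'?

No

States {q4} cannot be reached from the start state, so discard them.
P0 = {q3} | {q0,q1,q2,q5,q6,q7}.
Refine {q0,q1,q2,q5,q6,q7} on symbol b: members go to different blocks, giving {q1,q2,q5,q7} and {q0,q6}.
Split {q1,q2,q5,q7} by δ(·,c) → {q1,q7} and {q2,q5}.
The partition is now stable with 4 blocks: {q3} | {q1,q7} | {q0,q6} | {q2,q5}.
q6 and q5 end up in different blocks, so they are distinguishable. For instance, the string 'b' is accepted from only q6.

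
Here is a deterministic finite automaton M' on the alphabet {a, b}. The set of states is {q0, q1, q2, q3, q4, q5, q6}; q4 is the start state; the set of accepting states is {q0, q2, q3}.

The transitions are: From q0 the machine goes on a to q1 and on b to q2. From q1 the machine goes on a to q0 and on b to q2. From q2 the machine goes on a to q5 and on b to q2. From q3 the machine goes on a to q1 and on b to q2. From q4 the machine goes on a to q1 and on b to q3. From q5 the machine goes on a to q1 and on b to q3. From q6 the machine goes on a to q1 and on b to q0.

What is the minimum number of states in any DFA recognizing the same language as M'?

States {q6} cannot be reached from the start state, so discard them.
Start with accepting vs non-accepting: {q0,q2,q3} | {q1,q4,q5}.
On input a, block {q1,q4,q5} splits into {q4,q5} and {q1}.
On input a, block {q0,q2,q3} splits into {q0,q3} and {q2}.
No further refinement is possible. Final partition (4 blocks): {q0,q3} | {q4,q5} | {q1} | {q2}.

4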